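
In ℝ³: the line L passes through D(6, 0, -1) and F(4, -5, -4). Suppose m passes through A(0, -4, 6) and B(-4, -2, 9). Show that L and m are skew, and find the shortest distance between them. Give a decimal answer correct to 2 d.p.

A direction vector for L is F − D = (-2, -5, -3).
A direction vector for m is B − A = (-4, 2, 3).
Common perpendicular direction n = (-2, -5, -3) × (-4, 2, 3) = (-9, 18, -24).
With w = (0, -4, 6) − (6, 0, -1) = (-6, -4, 7), w · n = -186.
Since n ≠ 0 the lines are not parallel, and w · n = -186 ≠ 0 so they do not intersect; hence they are skew.
Distance = |w · n| / |n| = |-186| / √981 ≈ 5.94.

5.94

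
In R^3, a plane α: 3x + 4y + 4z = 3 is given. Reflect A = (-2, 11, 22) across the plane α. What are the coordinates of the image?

λ = (n·A − d)/|n|² = (126 − 3)/41 = 3.
Reflection = A − 2λn = (-2, 11, 22) − 6·(3, 4, 4) = (-20, -13, -2).

(-20, -13, -2)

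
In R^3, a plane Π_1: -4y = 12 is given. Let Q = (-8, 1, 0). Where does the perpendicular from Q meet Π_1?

Foot = Q − λn with λ = (n·Q − d)/|n|² = (-4 − 12)/16 = -1.
Foot = (-8, 1, 0) − (-1)·(0, -4, 0) = (-8, -3, 0).

(-8, -3, 0)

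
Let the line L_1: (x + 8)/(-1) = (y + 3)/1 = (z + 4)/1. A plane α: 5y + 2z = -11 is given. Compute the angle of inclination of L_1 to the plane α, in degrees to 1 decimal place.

48.6

L_1 has direction (-1, 1, 1) through (-8, -3, -4).
sin θ = |n·v| / (|n||v|) = |7| / (√29 · √3) = 0.75048.
θ ≈ 48.6°.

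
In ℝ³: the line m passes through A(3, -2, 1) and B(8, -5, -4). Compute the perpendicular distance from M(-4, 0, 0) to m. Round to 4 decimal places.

5.6598

A direction vector for m is B − A = (5, -3, -5).
Taking (3, -2, 1) on m with direction v = (5, -3, -5): w = M − (3, -2, 1) = (-7, 2, -1), and w × v = (-13, -40, 11).
Distance = |w × v| / |v| = √1890 / √59 ≈ 5.6598.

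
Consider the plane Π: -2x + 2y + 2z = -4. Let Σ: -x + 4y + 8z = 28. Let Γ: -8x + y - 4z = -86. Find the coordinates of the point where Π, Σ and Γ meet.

Solving the 3×3 linear system -2x + 2y + 2z = -4, -x + 4y + 8z = 28, -8x + y - 4z = -86 (e.g. by elimination or Cramer's rule, determinant = -26) gives (12, 10, 0).

(12, 10, 0)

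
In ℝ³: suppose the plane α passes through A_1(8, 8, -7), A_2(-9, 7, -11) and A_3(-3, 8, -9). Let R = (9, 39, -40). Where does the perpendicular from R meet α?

(3, 9, -7)

A_1A_2 = (-17, -1, -4), A_1A_3 = (-11, 0, -2); a normal to α is A_1A_2 × A_1A_3 = (2, 10, -11).
Using A_1: α has equation 2x + 10y - 11z = 173.
Foot = R − λn with λ = (n·R − d)/|n|² = (848 − 173)/225 = 3.
Foot = (9, 39, -40) − 3·(2, 10, -11) = (3, 9, -7).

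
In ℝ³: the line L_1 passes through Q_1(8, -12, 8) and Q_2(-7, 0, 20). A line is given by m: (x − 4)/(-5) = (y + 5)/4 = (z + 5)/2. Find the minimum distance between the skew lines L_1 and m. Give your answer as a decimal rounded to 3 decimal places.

2.967

A direction vector for L_1 is Q_2 − Q_1 = (-15, 12, 12).
m has direction (-5, 4, 2) through (4, -5, -5).
Common perpendicular direction n = (-15, 12, 12) × (-5, 4, 2) = (-24, -30, 0).
With w = (4, -5, -5) − (8, -12, 8) = (-4, 7, -13), w · n = -114.
Distance = |w · n| / |n| = |-114| / √1476 ≈ 2.967.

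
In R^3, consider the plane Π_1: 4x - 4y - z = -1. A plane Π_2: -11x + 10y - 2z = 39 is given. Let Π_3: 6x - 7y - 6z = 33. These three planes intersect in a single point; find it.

Solving the 3×3 linear system 4x - 4y - z = -1, -11x + 10y - 2z = 39, 6x - 7y - 6z = 33 (e.g. by elimination or Cramer's rule, determinant = -1) gives (-5, -3, -7).

(-5, -3, -7)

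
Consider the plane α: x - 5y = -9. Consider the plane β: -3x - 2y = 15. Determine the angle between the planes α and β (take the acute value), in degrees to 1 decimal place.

67.6

cos θ = |n₁·n₂| / (|n₁||n₂|) = |7| / (√26 · √13).
θ = arccos(0.38075) ≈ 67.6°.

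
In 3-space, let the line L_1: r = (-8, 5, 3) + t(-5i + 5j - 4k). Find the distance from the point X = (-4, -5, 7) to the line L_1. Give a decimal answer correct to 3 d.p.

4.465

Taking (-8, 5, 3) on L_1 with direction v = (-5, 5, -4): w = X − (-8, 5, 3) = (4, -10, 4), and w × v = (20, -4, -30).
Distance = |w × v| / |v| = √1316 / √66 ≈ 4.465.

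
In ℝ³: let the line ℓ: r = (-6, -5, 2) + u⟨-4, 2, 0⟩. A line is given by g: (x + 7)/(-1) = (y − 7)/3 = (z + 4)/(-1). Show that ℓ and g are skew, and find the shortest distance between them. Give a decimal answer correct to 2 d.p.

1.28

g has direction (-1, 3, -1) through (-7, 7, -4).
Common perpendicular direction n = (-4, 2, 0) × (-1, 3, -1) = (-2, -4, -10).
With w = (-7, 7, -4) − (-6, -5, 2) = (-1, 12, -6), w · n = 14.
Since n ≠ 0 the lines are not parallel, and w · n = 14 ≠ 0 so they do not intersect; hence they are skew.
Distance = |w · n| / |n| = |14| / √120 ≈ 1.28.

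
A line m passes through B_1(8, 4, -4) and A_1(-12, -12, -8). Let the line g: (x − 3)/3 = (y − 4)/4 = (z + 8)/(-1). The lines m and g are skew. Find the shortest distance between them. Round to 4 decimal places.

0.5774

A direction vector for m is A_1 − B_1 = (-20, -16, -4).
g has direction (3, 4, -1) through (3, 4, -8).
Common perpendicular direction n = (-20, -16, -4) × (3, 4, -1) = (32, -32, -32).
With w = (3, 4, -8) − (8, 4, -4) = (-5, 0, -4), w · n = -32.
Distance = |w · n| / |n| = |-32| / √3072 ≈ 0.5774.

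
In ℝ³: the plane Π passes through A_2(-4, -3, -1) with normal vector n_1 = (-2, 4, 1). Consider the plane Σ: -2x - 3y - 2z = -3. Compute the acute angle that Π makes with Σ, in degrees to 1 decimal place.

58.0

Π: n_1·r = n_1·A_2 gives -2x + 4y + z = -5.
cos θ = |n₁·n₂| / (|n₁||n₂|) = |-10| / (√21 · √17).
θ = arccos(0.52926) ≈ 58.0°.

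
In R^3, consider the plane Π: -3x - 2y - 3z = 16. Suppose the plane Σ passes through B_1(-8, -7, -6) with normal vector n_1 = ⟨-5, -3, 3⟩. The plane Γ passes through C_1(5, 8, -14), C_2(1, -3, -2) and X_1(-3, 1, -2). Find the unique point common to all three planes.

(-8, 1, 2)

Σ: n_1·r = n_1·B_1 gives -5x - 3y + 3z = 43.
C_1C_2 = (-4, -11, 12), C_1X_1 = (-8, -7, 12); a normal to Γ is C_1C_2 × C_1X_1 = (-48, -48, -60).
Using C_1: Γ has equation -48x - 48y - 60z = 216.
Solving the 3×3 linear system -3x - 2y - 3z = 16, -5x - 3y + 3z = 43, -48x - 48y - 60z = 216 (e.g. by elimination or Cramer's rule, determinant = -372) gives (-8, 1, 2).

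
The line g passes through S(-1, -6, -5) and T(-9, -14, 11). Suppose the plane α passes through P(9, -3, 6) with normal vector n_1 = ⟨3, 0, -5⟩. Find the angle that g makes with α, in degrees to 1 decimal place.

65.5

A direction vector for g is T − S = (-8, -8, 16).
α: n_1·r = n_1·P gives 3x - 5z = -3.
sin θ = |n·v| / (|n||v|) = |-104| / (√34 · √384) = 0.91018.
θ ≈ 65.5°.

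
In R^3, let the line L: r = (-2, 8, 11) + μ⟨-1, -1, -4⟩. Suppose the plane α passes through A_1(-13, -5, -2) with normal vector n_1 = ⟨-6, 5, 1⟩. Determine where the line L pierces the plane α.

α: n_1·r = n_1·A_1 gives -6x + 5y + z = 51.
Substitute r = (-2, 8, 11) + t(-1, -1, -4) into the plane: 63 + (-3)t = 51, so t = 4.
Intersection: (-2, 8, 11) + 4·(-1, -1, -4) = (-6, 4, -5).

(-6, 4, -5)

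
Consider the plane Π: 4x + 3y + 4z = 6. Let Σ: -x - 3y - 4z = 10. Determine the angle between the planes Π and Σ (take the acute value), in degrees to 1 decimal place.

27.3

cos θ = |n₁·n₂| / (|n₁||n₂|) = |-29| / (√41 · √26).
θ = arccos(0.88822) ≈ 27.3°.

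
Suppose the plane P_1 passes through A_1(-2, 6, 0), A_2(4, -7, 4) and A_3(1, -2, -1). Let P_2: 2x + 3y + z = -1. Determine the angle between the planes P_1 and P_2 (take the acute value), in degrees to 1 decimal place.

43.0

A_1A_2 = (6, -13, 4), A_1A_3 = (3, -8, -1); a normal to P_1 is A_1A_2 × A_1A_3 = (45, 18, -9).
Using A_1: P_1 has equation 45x + 18y - 9z = 18.
cos θ = |n₁·n₂| / (|n₁||n₂|) = |135| / (√2430 · √14).
θ = arccos(0.73193) ≈ 43.0°.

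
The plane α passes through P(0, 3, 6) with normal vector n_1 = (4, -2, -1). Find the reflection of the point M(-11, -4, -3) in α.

α: n_1·r = n_1·P gives 4x - 2y - z = -12.
λ = (n·M − d)/|n|² = (-33 − (-12))/21 = -1.
Reflection = M − 2λn = (-11, -4, -3) − (-2)·(4, -2, -1) = (-3, -8, -5).

(-3, -8, -5)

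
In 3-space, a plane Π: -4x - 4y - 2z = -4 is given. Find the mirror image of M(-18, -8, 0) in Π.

(6, 16, 12)

λ = (n·M − d)/|n|² = (104 − (-4))/36 = 3.
Reflection = M − 2λn = (-18, -8, 0) − 6·(-4, -4, -2) = (6, 16, 12).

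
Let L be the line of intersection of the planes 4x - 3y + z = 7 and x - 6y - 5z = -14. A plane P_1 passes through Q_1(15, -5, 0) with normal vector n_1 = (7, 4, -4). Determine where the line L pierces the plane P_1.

Direction of L: (4, -3, 1) × (1, -6, -5) = (21, 21, -21).
A point on L: solving the two plane equations with x = 4 gives (4, 3, 0).
P_1: n_1·r = n_1·Q_1 gives 7x + 4y - 4z = 85.
Substitute r = (4, 3, 0) + t(21, 21, -21) into the plane: 40 + 315t = 85, so t = 1/7.
Intersection: (4, 3, 0) + (1/7)·(21, 21, -21) = (7, 6, -3).

(7, 6, -3)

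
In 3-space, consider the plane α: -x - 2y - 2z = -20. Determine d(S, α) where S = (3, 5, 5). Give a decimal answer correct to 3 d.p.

n·S − d = (-1)·(3) + (-2)·(5) + (-2)·(5) − (-20) = -3; |n| = √9.
Distance = |-3| / √9 = 3/√9 ≈ 1.000.

1.000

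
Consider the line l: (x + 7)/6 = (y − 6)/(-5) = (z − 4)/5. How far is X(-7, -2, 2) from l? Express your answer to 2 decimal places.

l has direction (6, -5, 5) through (-7, 6, 4).
Taking (-7, 6, 4) on l with direction v = (6, -5, 5): w = X − (-7, 6, 4) = (0, -8, -2), and w × v = (-50, -12, 48).
Distance = |w × v| / |v| = √4948 / √86 ≈ 7.59.

7.59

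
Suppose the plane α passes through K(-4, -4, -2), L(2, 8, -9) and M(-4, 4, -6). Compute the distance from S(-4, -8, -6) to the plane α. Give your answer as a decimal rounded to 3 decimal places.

5.308

KL = (6, 12, -7), KM = (0, 8, -4); a normal to α is KL × KM = (8, 24, 48).
Using K: α has equation 8x + 24y + 48z = -224.
n·S − d = (8)·(-4) + (24)·(-8) + (48)·(-6) − (-224) = -288; |n| = √2944.
Distance = |-288| / √2944 = 288/√2944 ≈ 5.308.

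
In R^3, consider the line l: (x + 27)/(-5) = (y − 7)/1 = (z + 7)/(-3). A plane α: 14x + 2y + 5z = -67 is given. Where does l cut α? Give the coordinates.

l has direction (-5, 1, -3) through (-27, 7, -7).
Substitute r = (-27, 7, -7) + t(-5, 1, -3) into the plane: -399 + (-83)t = -67, so t = -4.
Intersection: (-27, 7, -7) + (-4)·(-5, 1, -3) = (-7, 3, 5).

(-7, 3, 5)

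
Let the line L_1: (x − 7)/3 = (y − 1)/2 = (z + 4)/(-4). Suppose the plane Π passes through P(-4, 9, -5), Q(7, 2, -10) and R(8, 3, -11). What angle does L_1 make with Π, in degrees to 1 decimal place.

L_1 has direction (3, 2, -4) through (7, 1, -4).
PQ = (11, -7, -5), PR = (12, -6, -6); a normal to Π is PQ × PR = (12, 6, 18).
Using P: Π has equation 12x + 6y + 18z = -84.
sin θ = |n·v| / (|n||v|) = |-24| / (√504 · √29) = 0.19852.
θ ≈ 11.5°.

11.5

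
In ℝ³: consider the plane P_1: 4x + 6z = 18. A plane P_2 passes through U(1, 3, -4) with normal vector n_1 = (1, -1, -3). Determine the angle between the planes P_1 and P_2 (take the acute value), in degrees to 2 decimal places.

P_2: n_1·r = n_1·U gives x - y - 3z = 10.
cos θ = |n₁·n₂| / (|n₁||n₂|) = |-14| / (√52 · √11).
θ = arccos(0.58537) ≈ 54.17°.

54.17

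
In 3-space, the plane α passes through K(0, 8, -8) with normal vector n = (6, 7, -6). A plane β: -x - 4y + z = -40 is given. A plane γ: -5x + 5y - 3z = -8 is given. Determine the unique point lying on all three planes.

α: n·r = n·K gives 6x + 7y - 6z = 104.
Solving the 3×3 linear system 6x + 7y - 6z = 104, -x - 4y + z = -40, -5x + 5y - 3z = -8 (e.g. by elimination or Cramer's rule, determinant = 136) gives (9, 8, 1).

(9, 8, 1)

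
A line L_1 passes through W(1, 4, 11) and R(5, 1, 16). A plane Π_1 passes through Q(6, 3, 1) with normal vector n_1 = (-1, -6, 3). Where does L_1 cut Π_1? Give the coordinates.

(-3, 7, 6)

A direction vector for L_1 is R − W = (4, -3, 5).
Π_1: n_1·r = n_1·Q gives -x - 6y + 3z = -21.
Substitute r = (1, 4, 11) + t(4, -3, 5) into the plane: 8 + 29t = -21, so t = -1.
Intersection: (1, 4, 11) + (-1)·(4, -3, 5) = (-3, 7, 6).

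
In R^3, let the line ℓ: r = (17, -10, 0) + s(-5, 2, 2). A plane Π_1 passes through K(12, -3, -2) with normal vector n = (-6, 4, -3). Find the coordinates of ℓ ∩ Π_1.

(7, -6, 4)

Π_1: n·r = n·K gives -6x + 4y - 3z = -78.
Substitute r = (17, -10, 0) + t(-5, 2, 2) into the plane: -142 + 32t = -78, so t = 2.
Intersection: (17, -10, 0) + 2·(-5, 2, 2) = (7, -6, 4).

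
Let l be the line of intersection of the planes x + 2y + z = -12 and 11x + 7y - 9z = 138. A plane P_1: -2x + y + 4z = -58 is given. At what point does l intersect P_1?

(4, -2, -12)

Direction of l: (1, 2, 1) × (11, 7, -9) = (-25, 20, -15).
A point on l: solving the two plane equations with x = -11 gives (-11, 10, -21).
Substitute r = (-11, 10, -21) + t(-25, 20, -15) into the plane: -52 + 10t = -58, so t = -3/5.
Intersection: (-11, 10, -21) + (-3/5)·(-25, 20, -15) = (4, -2, -12).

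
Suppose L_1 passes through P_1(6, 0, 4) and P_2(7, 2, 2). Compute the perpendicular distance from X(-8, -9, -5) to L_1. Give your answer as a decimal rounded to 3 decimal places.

18.336

A direction vector for L_1 is P_2 − P_1 = (1, 2, -2).
Taking (6, 0, 4) on L_1 with direction v = (1, 2, -2): w = X − (6, 0, 4) = (-14, -9, -9), and w × v = (36, -37, -19).
Distance = |w × v| / |v| = √3026 / √9 ≈ 18.336.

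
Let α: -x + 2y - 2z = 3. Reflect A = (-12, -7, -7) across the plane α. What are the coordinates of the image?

(-10, -11, -3)

λ = (n·A − d)/|n|² = (12 − 3)/9 = 1.
Reflection = A − 2λn = (-12, -7, -7) − 2·(-1, 2, -2) = (-10, -11, -3).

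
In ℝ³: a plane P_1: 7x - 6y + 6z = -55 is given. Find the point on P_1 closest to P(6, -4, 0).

(-1, 2, -6)

Foot = P − λn with λ = (n·P − d)/|n|² = (66 − (-55))/121 = 1.
Foot = (6, -4, 0) − 1·(7, -6, 6) = (-1, 2, -6).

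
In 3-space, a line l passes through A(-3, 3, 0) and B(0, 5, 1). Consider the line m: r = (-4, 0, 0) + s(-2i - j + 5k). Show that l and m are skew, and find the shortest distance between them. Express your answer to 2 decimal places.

A direction vector for l is B − A = (3, 2, 1).
Common perpendicular direction n = (3, 2, 1) × (-2, -1, 5) = (11, -17, 1).
With w = (-4, 0, 0) − (-3, 3, 0) = (-1, -3, 0), w · n = 40.
Since n ≠ 0 the lines are not parallel, and w · n = 40 ≠ 0 so they do not intersect; hence they are skew.
Distance = |w · n| / |n| = |40| / √411 ≈ 1.97.

1.97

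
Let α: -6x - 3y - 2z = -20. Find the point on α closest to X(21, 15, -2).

Foot = X − λn with λ = (n·X − d)/|n|² = (-167 − (-20))/49 = -3.
Foot = (21, 15, -2) − (-3)·(-6, -3, -2) = (3, 6, -8).

(3, 6, -8)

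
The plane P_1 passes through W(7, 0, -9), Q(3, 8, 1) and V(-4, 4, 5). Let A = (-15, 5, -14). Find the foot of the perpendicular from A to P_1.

(-3, -4, -2)

WQ = (-4, 8, 10), WV = (-11, 4, 14); a normal to P_1 is WQ × WV = (72, -54, 72).
Using W: P_1 has equation 72x - 54y + 72z = -144.
Foot = A − λn with λ = (n·A − d)/|n|² = (-2358 − (-144))/13284 = -1/6.
Foot = (-15, 5, -14) − (-1/6)·(72, -54, 72) = (-3, -4, -2).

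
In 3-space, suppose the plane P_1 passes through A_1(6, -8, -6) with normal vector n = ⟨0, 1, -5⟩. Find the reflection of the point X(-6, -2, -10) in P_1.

(-6, -4, 0)

P_1: n·r = n·A_1 gives y - 5z = 22.
λ = (n·X − d)/|n|² = (48 − 22)/26 = 1.
Reflection = X − 2λn = (-6, -2, -10) − 2·(0, 1, -5) = (-6, -4, 0).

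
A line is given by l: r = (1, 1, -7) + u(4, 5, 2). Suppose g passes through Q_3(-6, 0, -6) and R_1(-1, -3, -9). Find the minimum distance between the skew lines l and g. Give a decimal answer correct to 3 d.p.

A direction vector for g is R_1 − Q_3 = (5, -3, -3).
Common perpendicular direction n = (4, 5, 2) × (5, -3, -3) = (-9, 22, -37).
With w = (-6, 0, -6) − (1, 1, -7) = (-7, -1, 1), w · n = 4.
Distance = |w · n| / |n| = |4| / √1934 ≈ 0.091.

0.091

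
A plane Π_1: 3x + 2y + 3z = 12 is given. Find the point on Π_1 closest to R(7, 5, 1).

Foot = R − λn with λ = (n·R − d)/|n|² = (34 − 12)/22 = 1.
Foot = (7, 5, 1) − 1·(3, 2, 3) = (4, 3, -2).

(4, 3, -2)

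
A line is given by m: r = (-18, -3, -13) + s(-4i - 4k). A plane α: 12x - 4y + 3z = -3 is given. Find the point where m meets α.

Substitute r = (-18, -3, -13) + t(-4, 0, -4) into the plane: -243 + (-60)t = -3, so t = -4.
Intersection: (-18, -3, -13) + (-4)·(-4, 0, -4) = (-2, -3, 3).

(-2, -3, 3)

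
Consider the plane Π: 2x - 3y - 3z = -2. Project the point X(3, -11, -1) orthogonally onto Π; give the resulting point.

(-1, -5, 5)

Foot = X − λn with λ = (n·X − d)/|n|² = (42 − (-2))/22 = 2.
Foot = (3, -11, -1) − 2·(2, -3, -3) = (-1, -5, 5).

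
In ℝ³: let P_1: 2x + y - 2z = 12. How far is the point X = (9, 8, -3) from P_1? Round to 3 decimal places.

6.667

n·X − d = (2)·(9) + (1)·(8) + (-2)·(-3) − 12 = 20; |n| = √9.
Distance = |20| / √9 = 20/√9 ≈ 6.667.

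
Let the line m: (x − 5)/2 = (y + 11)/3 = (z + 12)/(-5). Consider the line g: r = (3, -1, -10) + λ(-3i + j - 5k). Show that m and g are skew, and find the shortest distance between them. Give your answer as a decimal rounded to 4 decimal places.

10.0392

m has direction (2, 3, -5) through (5, -11, -12).
Common perpendicular direction n = (2, 3, -5) × (-3, 1, -5) = (-10, 25, 11).
With w = (3, -1, -10) − (5, -11, -12) = (-2, 10, 2), w · n = 292.
Since n ≠ 0 the lines are not parallel, and w · n = 292 ≠ 0 so they do not intersect; hence they are skew.
Distance = |w · n| / |n| = |292| / √846 ≈ 10.0392.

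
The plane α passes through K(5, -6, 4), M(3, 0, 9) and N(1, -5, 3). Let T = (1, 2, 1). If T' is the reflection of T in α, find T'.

KM = (-2, 6, 5), KN = (-4, 1, -1); a normal to α is KM × KN = (-11, -22, 22).
Using K: α has equation -11x - 22y + 22z = 165.
λ = (n·T − d)/|n|² = (-33 − 165)/1089 = -2/11.
Reflection = T − 2λn = (1, 2, 1) − (-4/11)·(-11, -22, 22) = (-3, -6, 9).

(-3, -6, 9)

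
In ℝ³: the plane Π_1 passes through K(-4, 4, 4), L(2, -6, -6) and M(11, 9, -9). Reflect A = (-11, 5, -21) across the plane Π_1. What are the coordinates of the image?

(19, -7, 9)

KL = (6, -10, -10), KM = (15, 5, -13); a normal to Π_1 is KL × KM = (180, -72, 180).
Using K: Π_1 has equation 180x - 72y + 180z = -288.
λ = (n·A − d)/|n|² = (-6120 − (-288))/69984 = -1/12.
Reflection = A − 2λn = (-11, 5, -21) − (-1/6)·(180, -72, 180) = (19, -7, 9).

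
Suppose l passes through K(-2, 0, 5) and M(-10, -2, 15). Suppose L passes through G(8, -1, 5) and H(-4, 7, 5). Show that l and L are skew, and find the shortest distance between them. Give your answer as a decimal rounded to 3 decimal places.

A direction vector for l is M − K = (-8, -2, 10).
A direction vector for L is H − G = (-12, 8, 0).
Common perpendicular direction n = (-8, -2, 10) × (-12, 8, 0) = (-80, -120, -88).
With w = (8, -1, 5) − (-2, 0, 5) = (10, -1, 0), w · n = -680.
Since n ≠ 0 the lines are not parallel, and w · n = -680 ≠ 0 so they do not intersect; hence they are skew.
Distance = |w · n| / |n| = |-680| / √28544 ≈ 4.025.

4.025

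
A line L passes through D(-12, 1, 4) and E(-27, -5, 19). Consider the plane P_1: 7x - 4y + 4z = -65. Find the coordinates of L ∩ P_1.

(-7, 3, -1)

A direction vector for L is E − D = (-15, -6, 15).
Substitute r = (-12, 1, 4) + t(-15, -6, 15) into the plane: -72 + (-21)t = -65, so t = -1/3.
Intersection: (-12, 1, 4) + (-1/3)·(-15, -6, 15) = (-7, 3, -1).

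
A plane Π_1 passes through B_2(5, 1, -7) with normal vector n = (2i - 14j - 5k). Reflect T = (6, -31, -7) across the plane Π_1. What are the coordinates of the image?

Π_1: n·r = n·B_2 gives 2x - 14y - 5z = 31.
λ = (n·T − d)/|n|² = (481 − 31)/225 = 2.
Reflection = T − 2λn = (6, -31, -7) − 4·(2, -14, -5) = (-2, 25, 13).

(-2, 25, 13)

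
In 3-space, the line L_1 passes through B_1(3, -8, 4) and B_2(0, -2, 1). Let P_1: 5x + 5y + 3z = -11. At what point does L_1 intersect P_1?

(2, -6, 3)

A direction vector for L_1 is B_2 − B_1 = (-3, 6, -3).
Substitute r = (3, -8, 4) + t(-3, 6, -3) into the plane: -13 + 6t = -11, so t = 1/3.
Intersection: (3, -8, 4) + (1/3)·(-3, 6, -3) = (2, -6, 3).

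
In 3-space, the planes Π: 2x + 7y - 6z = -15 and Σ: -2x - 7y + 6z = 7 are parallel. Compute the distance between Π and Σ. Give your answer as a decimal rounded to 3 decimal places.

Rescale Σ by 1/(-1): 2x + 7y - 6z = -7. Then distance = |-15 − (-7)| / √89 ≈ 0.848.

0.848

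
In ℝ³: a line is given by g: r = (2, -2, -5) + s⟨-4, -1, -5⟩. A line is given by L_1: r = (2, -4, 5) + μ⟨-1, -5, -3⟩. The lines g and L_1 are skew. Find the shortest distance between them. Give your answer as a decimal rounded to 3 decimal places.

6.823

Common perpendicular direction n = (-4, -1, -5) × (-1, -5, -3) = (-22, -7, 19).
With w = (2, -4, 5) − (2, -2, -5) = (0, -2, 10), w · n = 204.
Distance = |w · n| / |n| = |204| / √894 ≈ 6.823.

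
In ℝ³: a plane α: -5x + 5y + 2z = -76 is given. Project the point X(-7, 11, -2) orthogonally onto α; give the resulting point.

(8, -4, -8)

Foot = X − λn with λ = (n·X − d)/|n|² = (86 − (-76))/54 = 3.
Foot = (-7, 11, -2) − 3·(-5, 5, 2) = (8, -4, -8).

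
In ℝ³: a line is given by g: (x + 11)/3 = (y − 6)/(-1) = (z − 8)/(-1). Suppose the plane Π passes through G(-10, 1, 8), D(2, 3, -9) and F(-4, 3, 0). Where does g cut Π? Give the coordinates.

g has direction (3, -1, -1) through (-11, 6, 8).
GD = (12, 2, -17), GF = (6, 2, -8); a normal to Π is GD × GF = (18, -6, 12).
Using G: Π has equation 18x - 6y + 12z = -90.
Substitute r = (-11, 6, 8) + t(3, -1, -1) into the plane: -138 + 48t = -90, so t = 1.
Intersection: (-11, 6, 8) + 1·(3, -1, -1) = (-8, 5, 7).

(-8, 5, 7)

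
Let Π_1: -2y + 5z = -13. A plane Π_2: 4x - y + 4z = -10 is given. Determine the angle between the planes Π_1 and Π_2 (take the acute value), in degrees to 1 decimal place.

cos θ = |n₁·n₂| / (|n₁||n₂|) = |22| / (√29 · √33).
θ = arccos(0.71116) ≈ 44.7°.

44.7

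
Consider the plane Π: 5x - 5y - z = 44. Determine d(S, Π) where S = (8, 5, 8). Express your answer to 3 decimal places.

5.181

n·S − d = (5)·(8) + (-5)·(5) + (-1)·(8) − 44 = -37; |n| = √51.
Distance = |-37| / √51 = 37/√51 ≈ 5.181.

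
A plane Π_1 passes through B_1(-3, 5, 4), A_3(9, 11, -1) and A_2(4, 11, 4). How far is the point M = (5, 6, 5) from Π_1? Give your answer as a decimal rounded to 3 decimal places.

B_1A_3 = (12, 6, -5), B_1A_2 = (7, 6, 0); a normal to Π_1 is B_1A_3 × B_1A_2 = (30, -35, 30).
Using B_1: Π_1 has equation 30x - 35y + 30z = -145.
n·M − d = (30)·(5) + (-35)·(6) + (30)·(5) − (-145) = 235; |n| = √3025.
Distance = |235| / √3025 = 235/√3025 ≈ 4.273.

4.273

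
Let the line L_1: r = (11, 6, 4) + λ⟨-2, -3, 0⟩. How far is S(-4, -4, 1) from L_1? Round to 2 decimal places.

7.55

Taking (11, 6, 4) on L_1 with direction v = (-2, -3, 0): w = S − (11, 6, 4) = (-15, -10, -3), and w × v = (-9, 6, 25).
Distance = |w × v| / |v| = √742 / √13 ≈ 7.55.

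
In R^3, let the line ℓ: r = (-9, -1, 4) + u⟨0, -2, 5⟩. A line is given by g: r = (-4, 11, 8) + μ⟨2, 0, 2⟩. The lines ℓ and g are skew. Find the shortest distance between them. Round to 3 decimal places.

10.097

Common perpendicular direction n = (0, -2, 5) × (2, 0, 2) = (-4, 10, 4).
With w = (-4, 11, 8) − (-9, -1, 4) = (5, 12, 4), w · n = 116.
Distance = |w · n| / |n| = |116| / √132 ≈ 10.097.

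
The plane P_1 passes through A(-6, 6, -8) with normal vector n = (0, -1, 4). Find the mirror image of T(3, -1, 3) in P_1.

P_1: n·r = n·A gives -y + 4z = -38.
λ = (n·T − d)/|n|² = (13 − (-38))/17 = 3.
Reflection = T − 2λn = (3, -1, 3) − 6·(0, -1, 4) = (3, 5, -21).

(3, 5, -21)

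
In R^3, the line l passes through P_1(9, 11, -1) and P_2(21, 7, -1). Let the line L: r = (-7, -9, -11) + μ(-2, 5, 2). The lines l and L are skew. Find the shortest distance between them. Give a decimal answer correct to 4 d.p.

1.5218

A direction vector for l is P_2 − P_1 = (12, -4, 0).
Common perpendicular direction n = (12, -4, 0) × (-2, 5, 2) = (-8, -24, 52).
With w = (-7, -9, -11) − (9, 11, -1) = (-16, -20, -10), w · n = 88.
Distance = |w · n| / |n| = |88| / √3344 ≈ 1.5218.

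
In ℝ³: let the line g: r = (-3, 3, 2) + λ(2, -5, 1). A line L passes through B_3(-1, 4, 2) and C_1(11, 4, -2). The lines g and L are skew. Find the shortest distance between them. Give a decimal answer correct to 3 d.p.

0.905

A direction vector for L is C_1 − B_3 = (12, 0, -4).
Common perpendicular direction n = (2, -5, 1) × (12, 0, -4) = (20, 20, 60).
With w = (-1, 4, 2) − (-3, 3, 2) = (2, 1, 0), w · n = 60.
Distance = |w · n| / |n| = |60| / √4400 ≈ 0.905.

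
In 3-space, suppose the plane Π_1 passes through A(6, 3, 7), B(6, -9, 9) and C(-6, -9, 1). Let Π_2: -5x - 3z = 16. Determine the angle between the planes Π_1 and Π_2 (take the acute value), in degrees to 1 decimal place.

87.3

AB = (0, -12, 2), AC = (-12, -12, -6); a normal to Π_1 is AB × AC = (96, -24, -144).
Using A: Π_1 has equation 96x - 24y - 144z = -504.
cos θ = |n₁·n₂| / (|n₁||n₂|) = |-48| / (√30528 · √34).
θ = arccos(0.04711) ≈ 87.3°.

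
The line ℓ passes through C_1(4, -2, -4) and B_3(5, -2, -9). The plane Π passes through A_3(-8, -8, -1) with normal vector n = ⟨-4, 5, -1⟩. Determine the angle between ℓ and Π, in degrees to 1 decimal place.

A direction vector for ℓ is B_3 − C_1 = (1, 0, -5).
Π: n·r = n·A_3 gives -4x + 5y - z = -7.
sin θ = |n·v| / (|n||v|) = |1| / (√42 · √26) = 0.03026.
θ ≈ 1.7°.

1.7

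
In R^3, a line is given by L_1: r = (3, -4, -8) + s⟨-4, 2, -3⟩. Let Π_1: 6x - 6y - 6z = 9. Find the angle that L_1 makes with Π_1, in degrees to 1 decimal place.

sin θ = |n·v| / (|n||v|) = |-18| / (√108 · √29) = 0.32163.
θ ≈ 18.8°.

18.8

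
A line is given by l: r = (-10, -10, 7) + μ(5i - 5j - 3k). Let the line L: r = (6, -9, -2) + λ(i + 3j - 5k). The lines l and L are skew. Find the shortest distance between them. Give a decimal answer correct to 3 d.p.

Common perpendicular direction n = (5, -5, -3) × (1, 3, -5) = (34, 22, 20).
With w = (6, -9, -2) − (-10, -10, 7) = (16, 1, -9), w · n = 386.
Distance = |w · n| / |n| = |386| / √2040 ≈ 8.546.

8.546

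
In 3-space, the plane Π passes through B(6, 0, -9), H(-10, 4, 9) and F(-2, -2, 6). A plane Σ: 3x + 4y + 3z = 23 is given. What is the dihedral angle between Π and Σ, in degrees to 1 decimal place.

BH = (-16, 4, 18), BF = (-8, -2, 15); a normal to Π is BH × BF = (96, 96, 64).
Using B: Π has equation 96x + 96y + 64z = 0.
cos θ = |n₁·n₂| / (|n₁||n₂|) = |864| / (√22528 · √34).
θ = arccos(0.98722) ≈ 9.2°.

9.2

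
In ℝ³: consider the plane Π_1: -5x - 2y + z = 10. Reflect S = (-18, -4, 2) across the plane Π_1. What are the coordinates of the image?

(12, 8, -4)

λ = (n·S − d)/|n|² = (100 − 10)/30 = 3.
Reflection = S − 2λn = (-18, -4, 2) − 6·(-5, -2, 1) = (12, 8, -4).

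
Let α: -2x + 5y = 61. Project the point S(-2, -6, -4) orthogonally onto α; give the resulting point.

(-8, 9, -4)

Foot = S − λn with λ = (n·S − d)/|n|² = (-26 − 61)/29 = -3.
Foot = (-2, -6, -4) − (-3)·(-2, 5, 0) = (-8, 9, -4).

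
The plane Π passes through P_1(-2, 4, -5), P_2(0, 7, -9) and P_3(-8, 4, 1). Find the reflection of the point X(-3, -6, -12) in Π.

P_1P_2 = (2, 3, -4), P_1P_3 = (-6, 0, 6); a normal to Π is P_1P_2 × P_1P_3 = (18, 12, 18).
Using P_1: Π has equation 18x + 12y + 18z = -78.
λ = (n·X − d)/|n|² = (-342 − (-78))/792 = -1/3.
Reflection = X − 2λn = (-3, -6, -12) − (-2/3)·(18, 12, 18) = (9, 2, 0).

(9, 2, 0)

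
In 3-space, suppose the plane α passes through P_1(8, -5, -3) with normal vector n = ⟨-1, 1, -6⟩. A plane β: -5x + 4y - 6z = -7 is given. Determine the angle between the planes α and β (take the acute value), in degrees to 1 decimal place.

α: n·r = n·P_1 gives -x + y - 6z = 5.
cos θ = |n₁·n₂| / (|n₁||n₂|) = |45| / (√38 · √77).
θ = arccos(0.83191) ≈ 33.7°.

33.7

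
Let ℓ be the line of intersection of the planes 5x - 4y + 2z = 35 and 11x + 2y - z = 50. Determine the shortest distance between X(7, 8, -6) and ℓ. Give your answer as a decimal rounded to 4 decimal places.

Direction of ℓ: (5, -4, 2) × (11, 2, -1) = (0, 27, 54).
A point on ℓ: solving the two plane equations with y = -3 gives (5, -3, -1).
Taking (5, -3, -1) on ℓ with direction v = (0, 27, 54): w = X − (5, -3, -1) = (2, 11, -5), and w × v = (729, -108, 54).
Distance = |w × v| / |v| = √546021 / √3645 ≈ 12.2393.

12.2393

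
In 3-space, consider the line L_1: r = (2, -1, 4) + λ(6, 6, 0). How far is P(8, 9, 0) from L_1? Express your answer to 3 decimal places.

Taking (2, -1, 4) on L_1 with direction v = (6, 6, 0): w = P − (2, -1, 4) = (6, 10, -4), and w × v = (24, -24, -24).
Distance = |w × v| / |v| = √1728 / √72 ≈ 4.899.

4.899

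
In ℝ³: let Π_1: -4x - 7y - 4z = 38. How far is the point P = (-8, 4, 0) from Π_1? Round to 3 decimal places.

3.778

n·P − d = (-4)·(-8) + (-7)·(4) + (-4)·(0) − 38 = -34; |n| = √81.
Distance = |-34| / √81 = 34/√81 ≈ 3.778.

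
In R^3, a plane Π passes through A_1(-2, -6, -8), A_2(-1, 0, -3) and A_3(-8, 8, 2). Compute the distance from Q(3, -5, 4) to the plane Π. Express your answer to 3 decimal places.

A_1A_2 = (1, 6, 5), A_1A_3 = (-6, 14, 10); a normal to Π is A_1A_2 × A_1A_3 = (-10, -40, 50).
Using A_1: Π has equation -10x - 40y + 50z = -140.
n·Q − d = (-10)·(3) + (-40)·(-5) + (50)·(4) − (-140) = 510; |n| = √4200.
Distance = |510| / √4200 = 510/√4200 ≈ 7.869.

7.869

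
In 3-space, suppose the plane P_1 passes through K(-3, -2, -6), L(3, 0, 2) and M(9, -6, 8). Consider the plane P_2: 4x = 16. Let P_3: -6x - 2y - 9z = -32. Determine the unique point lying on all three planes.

KL = (6, 2, 8), KM = (12, -4, 14); a normal to P_1 is KL × KM = (60, 12, -48).
Using K: P_1 has equation 60x + 12y - 48z = 84.
Solving the 3×3 linear system 60x + 12y - 48z = 84, 4x = 16, -6x - 2y - 9z = -32 (e.g. by elimination or Cramer's rule, determinant = 816) gives (4, -5, 2).

(4, -5, 2)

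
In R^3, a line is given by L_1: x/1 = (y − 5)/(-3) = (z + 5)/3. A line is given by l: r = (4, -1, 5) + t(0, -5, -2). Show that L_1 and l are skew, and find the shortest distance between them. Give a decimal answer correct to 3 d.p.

L_1 has direction (1, -3, 3) through (0, 5, -5).
Common perpendicular direction n = (1, -3, 3) × (0, -5, -2) = (21, 2, -5).
With w = (4, -1, 5) − (0, 5, -5) = (4, -6, 10), w · n = 22.
Since n ≠ 0 the lines are not parallel, and w · n = 22 ≠ 0 so they do not intersect; hence they are skew.
Distance = |w · n| / |n| = |22| / √470 ≈ 1.015.

1.015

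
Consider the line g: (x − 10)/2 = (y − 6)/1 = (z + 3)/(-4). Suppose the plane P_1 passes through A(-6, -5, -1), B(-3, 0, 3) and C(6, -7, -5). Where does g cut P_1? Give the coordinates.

g has direction (2, 1, -4) through (10, 6, -3).
AB = (3, 5, 4), AC = (12, -2, -4); a normal to P_1 is AB × AC = (-12, 60, -66).
Using A: P_1 has equation -12x + 60y - 66z = -162.
Substitute r = (10, 6, -3) + t(2, 1, -4) into the plane: 438 + 300t = -162, so t = -2.
Intersection: (10, 6, -3) + (-2)·(2, 1, -4) = (6, 4, 5).

(6, 4, 5)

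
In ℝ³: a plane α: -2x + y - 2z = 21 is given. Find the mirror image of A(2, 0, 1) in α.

(-10, 6, -11)

λ = (n·A − d)/|n|² = (-6 − 21)/9 = -3.
Reflection = A − 2λn = (2, 0, 1) − (-6)·(-2, 1, -2) = (-10, 6, -11).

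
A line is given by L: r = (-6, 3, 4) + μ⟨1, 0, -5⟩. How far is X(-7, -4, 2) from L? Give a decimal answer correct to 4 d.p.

Taking (-6, 3, 4) on L with direction v = (1, 0, -5): w = X − (-6, 3, 4) = (-1, -7, -2), and w × v = (35, -7, 7).
Distance = |w × v| / |v| = √1323 / √26 ≈ 7.1333.

7.1333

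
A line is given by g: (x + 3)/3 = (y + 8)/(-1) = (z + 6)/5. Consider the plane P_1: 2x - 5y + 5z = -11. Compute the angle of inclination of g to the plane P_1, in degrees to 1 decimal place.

55.9

g has direction (3, -1, 5) through (-3, -8, -6).
sin θ = |n·v| / (|n||v|) = |36| / (√54 · √35) = 0.82808.
θ ≈ 55.9°.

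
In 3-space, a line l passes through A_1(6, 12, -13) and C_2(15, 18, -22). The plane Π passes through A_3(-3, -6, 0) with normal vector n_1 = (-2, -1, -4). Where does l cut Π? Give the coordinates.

(-6, 4, -1)

A direction vector for l is C_2 − A_1 = (9, 6, -9).
Π: n_1·r = n_1·A_3 gives -2x - y - 4z = 12.
Substitute r = (6, 12, -13) + t(9, 6, -9) into the plane: 28 + 12t = 12, so t = -4/3.
Intersection: (6, 12, -13) + (-4/3)·(9, 6, -9) = (-6, 4, -1).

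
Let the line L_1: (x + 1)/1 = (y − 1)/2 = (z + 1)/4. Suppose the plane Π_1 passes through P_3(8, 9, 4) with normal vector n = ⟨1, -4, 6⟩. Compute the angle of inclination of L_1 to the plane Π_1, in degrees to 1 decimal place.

L_1 has direction (1, 2, 4) through (-1, 1, -1).
Π_1: n·r = n·P_3 gives x - 4y + 6z = -4.
sin θ = |n·v| / (|n||v|) = |17| / (√53 · √21) = 0.50957.
θ ≈ 30.6°.

30.6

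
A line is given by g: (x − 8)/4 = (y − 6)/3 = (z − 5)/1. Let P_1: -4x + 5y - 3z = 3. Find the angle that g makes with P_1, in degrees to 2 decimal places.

g has direction (4, 3, 1) through (8, 6, 5).
sin θ = |n·v| / (|n||v|) = |-4| / (√50 · √26) = 0.11094.
θ ≈ 6.37°.

6.37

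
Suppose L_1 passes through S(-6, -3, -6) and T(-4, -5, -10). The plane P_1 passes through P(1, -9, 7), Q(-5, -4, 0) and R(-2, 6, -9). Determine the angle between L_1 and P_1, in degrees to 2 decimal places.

69.49

A direction vector for L_1 is T − S = (2, -2, -4).
PQ = (-6, 5, -7), PR = (-3, 15, -16); a normal to P_1 is PQ × PR = (25, -75, -75).
Using P: P_1 has equation 25x - 75y - 75z = 175.
sin θ = |n·v| / (|n||v|) = |500| / (√11875 · √24) = 0.93659.
θ ≈ 69.49°.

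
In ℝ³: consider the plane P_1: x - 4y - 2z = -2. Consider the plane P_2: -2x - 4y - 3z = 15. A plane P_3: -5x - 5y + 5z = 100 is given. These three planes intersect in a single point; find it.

Solving the 3×3 linear system x - 4y - 2z = -2, -2x - 4y - 3z = 15, -5x - 5y + 5z = 100 (e.g. by elimination or Cramer's rule, determinant = -115) gives (-8, -5, 7).

(-8, -5, 7)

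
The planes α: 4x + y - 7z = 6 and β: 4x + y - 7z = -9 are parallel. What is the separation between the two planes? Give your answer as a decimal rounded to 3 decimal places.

Same normal n = (4, 1, -7) with |n| = √66; distance = |6 − (-9)| / |n| = 15/√66 ≈ 1.846.

1.846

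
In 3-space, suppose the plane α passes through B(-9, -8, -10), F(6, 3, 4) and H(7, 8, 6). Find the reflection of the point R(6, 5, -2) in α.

(0, 3, 6)

BF = (15, 11, 14), BH = (16, 16, 16); a normal to α is BF × BH = (-48, -16, 64).
Using B: α has equation -48x - 16y + 64z = -80.
λ = (n·R − d)/|n|² = (-496 − (-80))/6656 = -1/16.
Reflection = R − 2λn = (6, 5, -2) − (-1/8)·(-48, -16, 64) = (0, 3, 6).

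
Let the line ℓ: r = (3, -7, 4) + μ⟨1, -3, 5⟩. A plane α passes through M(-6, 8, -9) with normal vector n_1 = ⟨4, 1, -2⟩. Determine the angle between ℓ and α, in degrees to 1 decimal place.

19.4

α: n_1·r = n_1·M gives 4x + y - 2z = 2.
sin θ = |n·v| / (|n||v|) = |-9| / (√21 · √35) = 0.33197.
θ ≈ 19.4°.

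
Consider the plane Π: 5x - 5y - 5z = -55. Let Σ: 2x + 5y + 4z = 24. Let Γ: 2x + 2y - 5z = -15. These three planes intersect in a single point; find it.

(-4, 4, 3)

Solving the 3×3 linear system 5x - 5y - 5z = -55, 2x + 5y + 4z = 24, 2x + 2y - 5z = -15 (e.g. by elimination or Cramer's rule, determinant = -225) gives (-4, 4, 3).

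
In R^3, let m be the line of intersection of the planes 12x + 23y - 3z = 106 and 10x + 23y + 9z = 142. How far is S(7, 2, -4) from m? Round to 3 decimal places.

8.057

Direction of m: (12, 23, -3) × (10, 23, 9) = (276, -138, 46).
A point on m: solving the two plane equations with x = -6 gives (-6, 8, 2).
Taking (-6, 8, 2) on m with direction v = (276, -138, 46): w = S − (-6, 8, 2) = (13, -6, -6), and w × v = (-1104, -2254, -138).
Distance = |w × v| / |v| = √6318376 / √97336 ≈ 8.057.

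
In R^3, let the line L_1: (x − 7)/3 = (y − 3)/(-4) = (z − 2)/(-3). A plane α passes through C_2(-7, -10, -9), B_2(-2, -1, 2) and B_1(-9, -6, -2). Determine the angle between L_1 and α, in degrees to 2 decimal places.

24.36

L_1 has direction (3, -4, -3) through (7, 3, 2).
C_2B_2 = (5, 9, 11), C_2B_1 = (-2, 4, 7); a normal to α is C_2B_2 × C_2B_1 = (19, -57, 38).
Using C_2: α has equation 19x - 57y + 38z = 95.
sin θ = |n·v| / (|n||v|) = |171| / (√5054 · √34) = 0.41251.
θ ≈ 24.36°.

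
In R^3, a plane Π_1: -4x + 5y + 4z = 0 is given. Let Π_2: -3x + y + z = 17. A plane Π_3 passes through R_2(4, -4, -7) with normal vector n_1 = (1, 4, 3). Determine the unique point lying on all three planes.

Π_3: n_1·r = n_1·R_2 gives x + 4y + 3z = -33.
Solving the 3×3 linear system -4x + 5y + 4z = 0, -3x + y + z = 17, x + 4y + 3z = -33 (e.g. by elimination or Cramer's rule, determinant = 2) gives (-8, -4, -3).

(-8, -4, -3)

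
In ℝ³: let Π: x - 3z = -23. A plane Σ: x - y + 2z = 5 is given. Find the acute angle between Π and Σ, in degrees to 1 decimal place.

49.8

cos θ = |n₁·n₂| / (|n₁||n₂|) = |-5| / (√10 · √6).
θ = arccos(0.64550) ≈ 49.8°.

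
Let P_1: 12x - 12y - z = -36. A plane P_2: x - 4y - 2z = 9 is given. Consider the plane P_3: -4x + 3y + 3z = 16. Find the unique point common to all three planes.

Solving the 3×3 linear system 12x - 12y - z = -36, x - 4y - 2z = 9, -4x + 3y + 3z = 16 (e.g. by elimination or Cramer's rule, determinant = -119) gives (-7, -4, 0).

(-7, -4, 0)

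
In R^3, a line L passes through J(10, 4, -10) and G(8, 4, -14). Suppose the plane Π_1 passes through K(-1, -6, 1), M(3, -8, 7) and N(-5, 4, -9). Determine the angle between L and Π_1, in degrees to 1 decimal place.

A direction vector for L is G − J = (-2, 0, -4).
KM = (4, -2, 6), KN = (-4, 10, -10); a normal to Π_1 is KM × KN = (-40, 16, 32).
Using K: Π_1 has equation -40x + 16y + 32z = -24.
sin θ = |n·v| / (|n||v|) = |-48| / (√2880 · √20) = 0.20000.
θ ≈ 11.5°.

11.5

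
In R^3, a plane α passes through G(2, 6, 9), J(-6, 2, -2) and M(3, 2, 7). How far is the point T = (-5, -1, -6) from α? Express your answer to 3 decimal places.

1.718

GJ = (-8, -4, -11), GM = (1, -4, -2); a normal to α is GJ × GM = (-36, -27, 36).
Using G: α has equation -36x - 27y + 36z = 90.
n·T − d = (-36)·(-5) + (-27)·(-1) + (36)·(-6) − 90 = -99; |n| = √3321.
Distance = |-99| / √3321 = 99/√3321 ≈ 1.718.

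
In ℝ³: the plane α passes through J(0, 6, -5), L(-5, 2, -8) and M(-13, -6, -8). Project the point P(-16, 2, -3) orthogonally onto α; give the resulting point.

(-10, -4, -5)

JL = (-5, -4, -3), JM = (-13, -12, -3); a normal to α is JL × JM = (-24, 24, 8).
Using J: α has equation -24x + 24y + 8z = 104.
Foot = P − λn with λ = (n·P − d)/|n|² = (408 − 104)/1216 = 1/4.
Foot = (-16, 2, -3) − (1/4)·(-24, 24, 8) = (-10, -4, -5).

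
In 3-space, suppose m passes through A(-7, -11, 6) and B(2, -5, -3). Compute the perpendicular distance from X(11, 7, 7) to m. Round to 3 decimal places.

A direction vector for m is B − A = (9, 6, -9).
Taking (-7, -11, 6) on m with direction v = (9, 6, -9): w = X − (-7, -11, 6) = (18, 18, 1), and w × v = (-168, 171, -54).
Distance = |w × v| / |v| = √60381 / √198 ≈ 17.463.

17.463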